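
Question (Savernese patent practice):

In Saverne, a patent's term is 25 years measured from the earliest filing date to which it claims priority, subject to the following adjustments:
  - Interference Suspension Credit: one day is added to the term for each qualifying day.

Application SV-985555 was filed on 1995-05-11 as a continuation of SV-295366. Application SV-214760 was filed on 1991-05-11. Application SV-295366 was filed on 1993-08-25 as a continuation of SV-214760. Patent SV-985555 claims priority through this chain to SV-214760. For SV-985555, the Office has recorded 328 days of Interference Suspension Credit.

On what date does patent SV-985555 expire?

2017-04-04

Earliest priority filing: 11 May 1991.
Base term: 11 May 1991 + 25 years → 11 May 2016.
Interference Suspension Credit: +328 days → 4 April 2017.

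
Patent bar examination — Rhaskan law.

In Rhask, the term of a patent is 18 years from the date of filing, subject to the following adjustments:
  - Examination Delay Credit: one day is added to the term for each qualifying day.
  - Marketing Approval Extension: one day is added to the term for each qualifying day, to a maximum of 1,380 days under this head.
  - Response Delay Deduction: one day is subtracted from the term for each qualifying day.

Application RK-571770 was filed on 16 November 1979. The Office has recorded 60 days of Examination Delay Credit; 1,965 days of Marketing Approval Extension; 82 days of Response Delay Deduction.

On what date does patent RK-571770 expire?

Base term: filing date + 18 years → 16 November 1997.
Examination Delay Credit: +60 days → 15 January 1998.
Marketing Approval Extension: 1965 days claimed exceeds the 1380-day cap, so +1380 days → 26 October 2001.
Response Delay Deduction: −82 days → 5 August 2001.

2001-08-05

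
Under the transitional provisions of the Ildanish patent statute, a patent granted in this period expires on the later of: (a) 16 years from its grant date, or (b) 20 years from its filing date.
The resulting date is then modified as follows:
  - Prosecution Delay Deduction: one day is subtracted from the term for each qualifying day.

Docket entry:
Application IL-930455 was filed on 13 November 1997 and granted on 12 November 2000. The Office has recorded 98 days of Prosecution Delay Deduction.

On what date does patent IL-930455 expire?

(a) grant + 16 years → 12 November 2016.
(b) filing + 20 years → 13 November 2017.
Later of the two: 13 November 2017.
Prosecution Delay Deduction: −98 days → 7 August 2017.

August 7, 2017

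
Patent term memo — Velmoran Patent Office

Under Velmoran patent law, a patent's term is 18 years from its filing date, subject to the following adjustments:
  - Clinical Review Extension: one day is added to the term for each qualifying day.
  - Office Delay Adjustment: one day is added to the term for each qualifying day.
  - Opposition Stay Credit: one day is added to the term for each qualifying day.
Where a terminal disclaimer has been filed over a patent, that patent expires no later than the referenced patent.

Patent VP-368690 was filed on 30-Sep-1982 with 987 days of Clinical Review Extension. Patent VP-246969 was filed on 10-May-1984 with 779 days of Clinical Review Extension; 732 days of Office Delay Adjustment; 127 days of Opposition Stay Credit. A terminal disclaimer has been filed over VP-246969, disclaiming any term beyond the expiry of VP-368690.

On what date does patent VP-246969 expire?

Natural term of VP-246969:
  Base: filing + 18 years → 10 May 2002.
  Clinical Review Extension: +779 days → 27 June 2004.
  Office Delay Adjustment: +732 days → 29 June 2006.
  Opposition Stay Credit: +127 days → 3 November 2006.
Expiry of referenced patent VP-368690:
  Base: filing + 18 years → 30 September 2000.
  Clinical Review Extension: +987 days → 14 June 2003.
Terminal disclaimer: VP-246969 expires on the earlier of 3 November 2006 and 14 June 2003.

June 14, 2003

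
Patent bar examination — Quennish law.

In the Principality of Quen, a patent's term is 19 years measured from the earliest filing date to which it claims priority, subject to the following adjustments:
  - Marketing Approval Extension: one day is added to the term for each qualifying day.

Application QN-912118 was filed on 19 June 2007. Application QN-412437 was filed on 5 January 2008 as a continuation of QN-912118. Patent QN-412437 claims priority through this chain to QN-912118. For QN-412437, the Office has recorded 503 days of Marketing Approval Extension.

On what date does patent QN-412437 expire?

November 4, 2027

Earliest priority filing: 19 June 2007.
Base term: 19 June 2007 + 19 years → 19 June 2026.
Marketing Approval Extension: +503 days → 4 November 2027.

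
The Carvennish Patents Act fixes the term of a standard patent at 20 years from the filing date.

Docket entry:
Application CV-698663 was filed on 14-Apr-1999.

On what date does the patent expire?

2019-04-14

Filing date + 20 years → 14 April 2019.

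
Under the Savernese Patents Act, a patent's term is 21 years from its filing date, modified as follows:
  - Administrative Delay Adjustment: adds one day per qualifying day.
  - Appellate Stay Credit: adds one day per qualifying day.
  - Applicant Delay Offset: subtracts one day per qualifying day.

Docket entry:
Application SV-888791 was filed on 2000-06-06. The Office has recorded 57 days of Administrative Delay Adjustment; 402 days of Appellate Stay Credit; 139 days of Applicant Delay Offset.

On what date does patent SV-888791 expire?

Base term: filing date + 21 years → 6 June 2021.
Administrative Delay Adjustment: +57 days → 2 August 2021.
Appellate Stay Credit: +402 days → 8 September 2022.
Applicant Delay Offset: −139 days → 22 April 2022.

April 22, 2022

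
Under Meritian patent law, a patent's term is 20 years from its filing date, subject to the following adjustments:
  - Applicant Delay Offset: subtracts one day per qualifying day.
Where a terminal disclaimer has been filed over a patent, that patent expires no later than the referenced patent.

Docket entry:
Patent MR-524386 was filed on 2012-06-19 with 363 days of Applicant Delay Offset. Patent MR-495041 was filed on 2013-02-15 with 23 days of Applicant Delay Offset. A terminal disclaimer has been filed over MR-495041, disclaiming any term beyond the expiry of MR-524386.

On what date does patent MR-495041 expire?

Natural term of MR-495041:
  Base: filing + 20 years → 15 February 2033.
  Applicant Delay Offset: −23 days → 23 January 2033.
Expiry of referenced patent MR-524386:
  Base: filing + 20 years → 19 June 2032.
  Applicant Delay Offset: −363 days → 22 June 2031.
Terminal disclaimer: MR-495041 expires on the earlier of 23 January 2033 and 22 June 2031.

June 22, 2031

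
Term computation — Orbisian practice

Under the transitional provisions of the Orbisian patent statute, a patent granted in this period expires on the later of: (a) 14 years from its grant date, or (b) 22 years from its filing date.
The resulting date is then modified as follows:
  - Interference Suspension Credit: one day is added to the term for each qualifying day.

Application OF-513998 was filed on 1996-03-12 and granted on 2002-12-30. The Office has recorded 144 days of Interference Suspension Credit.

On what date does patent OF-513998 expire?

2018-08-03

(a) grant + 14 years → 30 December 2016.
(b) filing + 22 years → 12 March 2018.
Later of the two: 12 March 2018.
Interference Suspension Credit: +144 days → 3 August 2018.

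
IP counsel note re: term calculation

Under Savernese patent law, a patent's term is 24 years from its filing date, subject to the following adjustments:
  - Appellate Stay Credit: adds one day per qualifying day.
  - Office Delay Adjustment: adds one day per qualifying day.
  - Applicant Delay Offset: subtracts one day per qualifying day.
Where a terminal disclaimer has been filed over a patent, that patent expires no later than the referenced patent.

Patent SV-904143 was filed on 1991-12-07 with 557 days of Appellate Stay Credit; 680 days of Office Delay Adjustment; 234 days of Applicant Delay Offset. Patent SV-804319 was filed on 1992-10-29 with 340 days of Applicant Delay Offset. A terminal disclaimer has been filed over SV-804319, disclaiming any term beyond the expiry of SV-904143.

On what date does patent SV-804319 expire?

November 24, 2015

Natural term of SV-804319:
  Base: filing + 24 years → 29 October 2016.
  Applicant Delay Offset: −340 days → 24 November 2015.
Expiry of referenced patent SV-904143:
  Base: filing + 24 years → 7 December 2015.
  Appellate Stay Credit: +557 days → 16 June 2017.
  Office Delay Adjustment: +680 days → 27 April 2019.
  Applicant Delay Offset: −234 days → 5 September 2018.
Terminal disclaimer: SV-804319 expires on the earlier of 24 November 2015 and 5 September 2018.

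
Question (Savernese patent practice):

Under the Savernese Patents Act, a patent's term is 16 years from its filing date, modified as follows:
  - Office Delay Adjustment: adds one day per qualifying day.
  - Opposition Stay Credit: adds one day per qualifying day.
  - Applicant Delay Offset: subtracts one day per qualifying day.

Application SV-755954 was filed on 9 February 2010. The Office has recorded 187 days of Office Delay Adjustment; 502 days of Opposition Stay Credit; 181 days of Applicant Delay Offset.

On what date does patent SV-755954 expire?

Base term: filing date + 16 years → 9 February 2026.
Office Delay Adjustment: +187 days → 15 August 2026.
Opposition Stay Credit: +502 days → 30 December 2027.
Applicant Delay Offset: −181 days → 2 July 2027.

July 2, 2027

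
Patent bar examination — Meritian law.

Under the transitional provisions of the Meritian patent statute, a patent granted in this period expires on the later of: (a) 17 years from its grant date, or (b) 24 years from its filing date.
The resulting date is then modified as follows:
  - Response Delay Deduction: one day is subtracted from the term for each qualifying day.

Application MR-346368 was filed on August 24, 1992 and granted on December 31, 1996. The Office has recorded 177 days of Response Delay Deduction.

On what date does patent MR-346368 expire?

February 29, 2016

(a) grant + 17 years → 31 December 2013.
(b) filing + 24 years → 24 August 2016.
Later of the two: 24 August 2016.
Response Delay Deduction: −177 days → 29 February 2016.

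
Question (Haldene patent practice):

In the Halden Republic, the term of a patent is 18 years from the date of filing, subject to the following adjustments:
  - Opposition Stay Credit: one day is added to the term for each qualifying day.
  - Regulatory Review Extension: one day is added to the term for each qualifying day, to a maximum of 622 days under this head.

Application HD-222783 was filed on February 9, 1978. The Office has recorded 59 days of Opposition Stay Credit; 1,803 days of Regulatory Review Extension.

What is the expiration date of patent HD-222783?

Base term: filing date + 18 years → 9 February 1996.
Opposition Stay Credit: +59 days → 8 April 1996.
Regulatory Review Extension: 1803 days claimed exceeds the 622-day cap, so +622 days → 21 December 1997.

December 21, 1997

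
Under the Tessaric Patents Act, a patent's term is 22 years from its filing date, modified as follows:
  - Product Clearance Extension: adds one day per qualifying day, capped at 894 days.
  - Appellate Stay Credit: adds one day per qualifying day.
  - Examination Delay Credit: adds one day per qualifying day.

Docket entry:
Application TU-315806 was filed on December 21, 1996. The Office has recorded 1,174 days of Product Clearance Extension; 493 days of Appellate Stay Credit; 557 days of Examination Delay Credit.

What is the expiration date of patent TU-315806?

Base term: filing date + 22 years → 21 December 2018.
Product Clearance Extension: 1174 days claimed exceeds the 894-day cap, so +894 days → 2 June 2021.
Appellate Stay Credit: +493 days → 8 October 2022.
Examination Delay Credit: +557 days → 17 April 2024.

April 17, 2024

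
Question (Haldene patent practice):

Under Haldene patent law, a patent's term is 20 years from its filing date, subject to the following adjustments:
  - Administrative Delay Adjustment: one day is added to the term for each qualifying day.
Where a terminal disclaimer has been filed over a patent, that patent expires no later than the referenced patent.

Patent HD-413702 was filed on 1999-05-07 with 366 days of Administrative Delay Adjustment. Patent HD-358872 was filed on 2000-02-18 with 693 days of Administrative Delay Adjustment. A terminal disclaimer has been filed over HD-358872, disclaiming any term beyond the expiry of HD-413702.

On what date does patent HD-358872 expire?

Natural term of HD-358872:
  Base: filing + 20 years → 18 February 2020.
  Administrative Delay Adjustment: +693 days → 11 January 2022.
Expiry of referenced patent HD-413702:
  Base: filing + 20 years → 7 May 2019.
  Administrative Delay Adjustment: +366 days → 7 May 2020.
Terminal disclaimer: HD-358872 expires on the earlier of 11 January 2022 and 7 May 2020.

2020-05-07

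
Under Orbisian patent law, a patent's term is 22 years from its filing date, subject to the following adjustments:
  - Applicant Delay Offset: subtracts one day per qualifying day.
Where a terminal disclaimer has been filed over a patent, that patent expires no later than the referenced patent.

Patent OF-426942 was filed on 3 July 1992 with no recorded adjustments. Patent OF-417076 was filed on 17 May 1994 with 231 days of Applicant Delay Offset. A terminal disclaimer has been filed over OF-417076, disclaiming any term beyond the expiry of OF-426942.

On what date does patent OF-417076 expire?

Natural term of OF-417076:
  Base: filing + 22 years → 17 May 2016.
  Applicant Delay Offset: −231 days → 29 September 2015.
Expiry of referenced patent OF-426942:
  Base: filing + 22 years → 3 July 2014.
Terminal disclaimer: OF-417076 expires on the earlier of 29 September 2015 and 3 July 2014.

2014-07-03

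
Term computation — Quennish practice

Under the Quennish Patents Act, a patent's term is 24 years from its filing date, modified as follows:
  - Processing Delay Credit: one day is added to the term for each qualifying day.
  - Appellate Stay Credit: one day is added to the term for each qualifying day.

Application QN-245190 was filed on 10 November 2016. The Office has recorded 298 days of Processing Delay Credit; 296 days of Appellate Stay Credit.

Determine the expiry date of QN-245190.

Base term: filing date + 24 years → 10 November 2040.
Processing Delay Credit: +298 days → 4 September 2041.
Appellate Stay Credit: +296 days → 27 June 2042.

2042-06-27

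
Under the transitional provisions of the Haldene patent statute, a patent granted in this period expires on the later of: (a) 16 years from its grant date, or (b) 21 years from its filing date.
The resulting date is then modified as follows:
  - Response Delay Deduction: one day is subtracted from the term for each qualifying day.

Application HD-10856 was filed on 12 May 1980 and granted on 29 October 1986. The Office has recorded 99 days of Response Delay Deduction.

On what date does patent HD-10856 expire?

(a) grant + 16 years → 29 October 2002.
(b) filing + 21 years → 12 May 2001.
Later of the two: 29 October 2002.
Response Delay Deduction: −99 days → 22 July 2002.

2002-07-22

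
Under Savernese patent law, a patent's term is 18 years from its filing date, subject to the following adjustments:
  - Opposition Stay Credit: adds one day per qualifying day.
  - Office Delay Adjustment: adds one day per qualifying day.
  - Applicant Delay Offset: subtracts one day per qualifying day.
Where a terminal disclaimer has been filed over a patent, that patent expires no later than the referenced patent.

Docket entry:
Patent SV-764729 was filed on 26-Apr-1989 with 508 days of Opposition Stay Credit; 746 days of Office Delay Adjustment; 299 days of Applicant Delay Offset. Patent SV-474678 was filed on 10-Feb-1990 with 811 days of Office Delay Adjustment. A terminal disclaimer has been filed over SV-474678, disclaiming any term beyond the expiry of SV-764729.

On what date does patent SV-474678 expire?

Natural term of SV-474678:
  Base: filing + 18 years → 10 February 2008.
  Office Delay Adjustment: +811 days → 1 May 2010.
Expiry of referenced patent SV-764729:
  Base: filing + 18 years → 26 April 2007.
  Opposition Stay Credit: +508 days → 15 September 2008.
  Office Delay Adjustment: +746 days → 1 October 2010.
  Applicant Delay Offset: −299 days → 6 December 2009.
Terminal disclaimer: SV-474678 expires on the earlier of 1 May 2010 and 6 December 2009.

December 6, 2009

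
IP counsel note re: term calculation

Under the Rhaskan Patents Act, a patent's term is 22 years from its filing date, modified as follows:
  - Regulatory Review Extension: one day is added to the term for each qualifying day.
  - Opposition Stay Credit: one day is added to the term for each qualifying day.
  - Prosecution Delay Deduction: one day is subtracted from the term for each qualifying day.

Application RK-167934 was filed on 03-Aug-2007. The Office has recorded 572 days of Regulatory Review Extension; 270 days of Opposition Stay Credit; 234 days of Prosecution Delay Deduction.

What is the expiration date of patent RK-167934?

Base term: filing date + 22 years → 3 August 2029.
Regulatory Review Extension: +572 days → 26 February 2031.
Opposition Stay Credit: +270 days → 23 November 2031.
Prosecution Delay Deduction: −234 days → 3 April 2031.

2031-04-03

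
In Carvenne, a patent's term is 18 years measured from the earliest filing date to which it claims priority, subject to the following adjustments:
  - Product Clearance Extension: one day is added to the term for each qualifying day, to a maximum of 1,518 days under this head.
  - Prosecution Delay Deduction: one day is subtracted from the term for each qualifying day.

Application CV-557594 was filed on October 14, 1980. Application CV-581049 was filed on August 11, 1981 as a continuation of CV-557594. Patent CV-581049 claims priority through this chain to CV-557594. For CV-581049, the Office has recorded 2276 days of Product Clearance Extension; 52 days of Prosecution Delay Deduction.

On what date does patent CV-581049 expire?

2002-10-19

Earliest priority filing: 14 October 1980.
Base term: 14 October 1980 + 18 years → 14 October 1998.
Product Clearance Extension: 2276 days claimed exceeds the 1518-day cap, so +1518 days → 10 December 2002.
Prosecution Delay Deduction: −52 days → 19 October 2002.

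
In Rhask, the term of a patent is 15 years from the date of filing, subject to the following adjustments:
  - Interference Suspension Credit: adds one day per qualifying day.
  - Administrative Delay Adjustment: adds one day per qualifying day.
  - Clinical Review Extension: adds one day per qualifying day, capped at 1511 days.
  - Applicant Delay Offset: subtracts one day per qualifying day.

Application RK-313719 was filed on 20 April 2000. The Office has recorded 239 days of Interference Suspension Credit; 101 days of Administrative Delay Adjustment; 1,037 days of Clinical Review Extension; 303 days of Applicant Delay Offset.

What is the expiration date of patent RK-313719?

March 29, 2018

Base term: filing date + 15 years → 20 April 2015.
Interference Suspension Credit: +239 days → 15 December 2015.
Administrative Delay Adjustment: +101 days → 25 March 2016.
Clinical Review Extension: 1037 days (within the 1511-day cap) → +1037 days → 26 January 2019.
Applicant Delay Offset: −303 days → 29 March 2018.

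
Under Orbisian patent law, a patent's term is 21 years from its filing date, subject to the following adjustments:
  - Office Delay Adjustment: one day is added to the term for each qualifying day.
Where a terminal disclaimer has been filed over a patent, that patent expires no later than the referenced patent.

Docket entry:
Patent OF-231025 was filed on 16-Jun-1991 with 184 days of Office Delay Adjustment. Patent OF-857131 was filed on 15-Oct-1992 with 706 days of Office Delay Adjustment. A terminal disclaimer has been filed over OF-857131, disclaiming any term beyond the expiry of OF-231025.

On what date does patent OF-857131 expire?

December 17, 2012

Natural term of OF-857131:
  Base: filing + 21 years → 15 October 2013.
  Office Delay Adjustment: +706 days → 21 September 2015.
Expiry of referenced patent OF-231025:
  Base: filing + 21 years → 16 June 2012.
  Office Delay Adjustment: +184 days → 17 December 2012.
Terminal disclaimer: OF-857131 expires on the earlier of 21 September 2015 and 17 December 2012.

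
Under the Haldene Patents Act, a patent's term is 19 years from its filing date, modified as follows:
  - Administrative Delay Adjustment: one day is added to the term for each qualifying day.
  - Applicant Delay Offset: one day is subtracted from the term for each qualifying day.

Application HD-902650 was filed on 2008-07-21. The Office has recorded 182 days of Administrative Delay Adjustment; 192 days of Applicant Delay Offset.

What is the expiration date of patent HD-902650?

Base term: filing date + 19 years → 21 July 2027.
Administrative Delay Adjustment: +182 days → 19 January 2028.
Applicant Delay Offset: −192 days → 11 July 2027.

2027-07-11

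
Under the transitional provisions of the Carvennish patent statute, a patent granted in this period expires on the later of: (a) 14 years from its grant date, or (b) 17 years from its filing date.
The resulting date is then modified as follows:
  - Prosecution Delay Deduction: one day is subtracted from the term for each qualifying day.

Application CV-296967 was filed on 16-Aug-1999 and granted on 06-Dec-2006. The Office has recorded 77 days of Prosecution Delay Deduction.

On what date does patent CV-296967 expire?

(a) grant + 14 years → 6 December 2020.
(b) filing + 17 years → 16 August 2016.
Later of the two: 6 December 2020.
Prosecution Delay Deduction: −77 days → 20 September 2020.

2020-09-20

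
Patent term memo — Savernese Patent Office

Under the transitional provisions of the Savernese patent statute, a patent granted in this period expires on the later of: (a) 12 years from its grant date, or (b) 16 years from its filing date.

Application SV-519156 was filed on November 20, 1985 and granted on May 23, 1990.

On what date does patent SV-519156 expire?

May 23, 2002

(a) grant + 12 years → 23 May 2002.
(b) filing + 16 years → 20 November 2001.
Later of the two: 23 May 2002.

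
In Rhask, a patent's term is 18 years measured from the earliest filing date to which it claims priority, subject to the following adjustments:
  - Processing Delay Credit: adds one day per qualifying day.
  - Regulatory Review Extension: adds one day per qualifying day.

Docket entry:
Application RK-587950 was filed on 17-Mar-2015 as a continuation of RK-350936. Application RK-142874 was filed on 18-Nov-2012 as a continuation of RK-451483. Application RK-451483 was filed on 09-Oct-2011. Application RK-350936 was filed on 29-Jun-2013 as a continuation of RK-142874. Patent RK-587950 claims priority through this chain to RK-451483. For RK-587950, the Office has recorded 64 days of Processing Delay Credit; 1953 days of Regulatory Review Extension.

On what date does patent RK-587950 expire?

Earliest priority filing: 9 October 2011.
Base term: 9 October 2011 + 18 years → 9 October 2029.
Processing Delay Credit: +64 days → 12 December 2029.
Regulatory Review Extension: +1953 days → 18 April 2035.

April 18, 2035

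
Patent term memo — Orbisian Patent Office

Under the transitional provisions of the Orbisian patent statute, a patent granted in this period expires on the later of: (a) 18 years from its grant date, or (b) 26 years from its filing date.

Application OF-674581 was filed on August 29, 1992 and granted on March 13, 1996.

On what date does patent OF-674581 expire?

(a) grant + 18 years → 13 March 2014.
(b) filing + 26 years → 29 August 2018.
Later of the two: 29 August 2018.

August 29, 2018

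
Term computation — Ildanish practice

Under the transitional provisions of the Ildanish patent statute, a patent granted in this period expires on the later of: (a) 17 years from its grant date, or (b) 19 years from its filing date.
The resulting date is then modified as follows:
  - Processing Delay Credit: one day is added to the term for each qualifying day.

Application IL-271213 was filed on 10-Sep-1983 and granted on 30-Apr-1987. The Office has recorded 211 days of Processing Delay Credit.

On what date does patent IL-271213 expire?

(a) grant + 17 years → 30 April 2004.
(b) filing + 19 years → 10 September 2002.
Later of the two: 30 April 2004.
Processing Delay Credit: +211 days → 27 November 2004.

November 27, 2004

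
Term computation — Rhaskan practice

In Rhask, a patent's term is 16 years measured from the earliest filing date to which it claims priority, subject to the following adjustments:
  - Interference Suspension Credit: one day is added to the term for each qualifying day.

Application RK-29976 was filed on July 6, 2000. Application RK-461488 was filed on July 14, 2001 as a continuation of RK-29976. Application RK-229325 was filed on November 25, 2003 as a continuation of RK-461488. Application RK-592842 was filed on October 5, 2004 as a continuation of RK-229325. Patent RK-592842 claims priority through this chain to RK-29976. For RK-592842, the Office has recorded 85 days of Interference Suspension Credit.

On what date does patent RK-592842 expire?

September 29, 2016

Earliest priority filing: 6 July 2000.
Base term: 6 July 2000 + 16 years → 6 July 2016.
Interference Suspension Credit: +85 days → 29 September 2016.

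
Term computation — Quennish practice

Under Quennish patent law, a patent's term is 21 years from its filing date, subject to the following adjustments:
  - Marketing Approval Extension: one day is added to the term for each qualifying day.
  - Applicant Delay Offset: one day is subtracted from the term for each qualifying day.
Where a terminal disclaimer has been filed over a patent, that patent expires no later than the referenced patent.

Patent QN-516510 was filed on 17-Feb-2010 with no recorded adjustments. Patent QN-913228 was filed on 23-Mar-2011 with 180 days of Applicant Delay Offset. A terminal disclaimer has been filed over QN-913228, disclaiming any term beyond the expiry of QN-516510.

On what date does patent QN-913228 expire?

2031-02-17

Natural term of QN-913228:
  Base: filing + 21 years → 23 March 2032.
  Applicant Delay Offset: −180 days → 25 September 2031.
Expiry of referenced patent QN-516510:
  Base: filing + 21 years → 17 February 2031.
Terminal disclaimer: QN-913228 expires on the earlier of 25 September 2031 and 17 February 2031.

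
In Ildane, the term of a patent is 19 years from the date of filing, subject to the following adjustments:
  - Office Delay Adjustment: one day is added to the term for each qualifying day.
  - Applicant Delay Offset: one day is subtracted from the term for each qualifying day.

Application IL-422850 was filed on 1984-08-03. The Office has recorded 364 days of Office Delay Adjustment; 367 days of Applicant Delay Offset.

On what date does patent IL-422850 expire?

Base term: filing date + 19 years → 3 August 2003.
Office Delay Adjustment: +364 days → 1 August 2004.
Applicant Delay Offset: −367 days → 31 July 2003.

2003-07-31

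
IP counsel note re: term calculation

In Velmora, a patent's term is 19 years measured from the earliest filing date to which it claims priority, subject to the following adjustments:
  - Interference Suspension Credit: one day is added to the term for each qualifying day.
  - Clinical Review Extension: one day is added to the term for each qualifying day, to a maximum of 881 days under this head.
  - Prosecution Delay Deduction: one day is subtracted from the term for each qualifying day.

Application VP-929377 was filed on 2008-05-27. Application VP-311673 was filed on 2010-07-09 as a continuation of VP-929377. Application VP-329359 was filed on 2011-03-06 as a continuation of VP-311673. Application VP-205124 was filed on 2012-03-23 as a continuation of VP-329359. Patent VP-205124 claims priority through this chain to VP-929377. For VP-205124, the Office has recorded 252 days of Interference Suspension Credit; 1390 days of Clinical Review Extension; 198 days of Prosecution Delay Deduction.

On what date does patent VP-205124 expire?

December 17, 2029

Earliest priority filing: 27 May 2008.
Base term: 27 May 2008 + 19 years → 27 May 2027.
Interference Suspension Credit: +252 days → 3 February 2028.
Clinical Review Extension: 1390 days claimed exceeds the 881-day cap, so +881 days → 3 July 2030.
Prosecution Delay Deduction: −198 days → 17 December 2029.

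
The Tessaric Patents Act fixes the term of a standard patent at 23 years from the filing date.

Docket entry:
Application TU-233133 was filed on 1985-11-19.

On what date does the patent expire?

2008-11-19

Filing date + 23 years → 19 November 2008.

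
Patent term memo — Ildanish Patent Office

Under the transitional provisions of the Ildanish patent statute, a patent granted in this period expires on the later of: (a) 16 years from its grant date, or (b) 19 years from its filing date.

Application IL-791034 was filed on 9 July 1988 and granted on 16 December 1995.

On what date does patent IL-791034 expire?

2011-12-16

(a) grant + 16 years → 16 December 2011.
(b) filing + 19 years → 9 July 2007.
Later of the two: 16 December 2011.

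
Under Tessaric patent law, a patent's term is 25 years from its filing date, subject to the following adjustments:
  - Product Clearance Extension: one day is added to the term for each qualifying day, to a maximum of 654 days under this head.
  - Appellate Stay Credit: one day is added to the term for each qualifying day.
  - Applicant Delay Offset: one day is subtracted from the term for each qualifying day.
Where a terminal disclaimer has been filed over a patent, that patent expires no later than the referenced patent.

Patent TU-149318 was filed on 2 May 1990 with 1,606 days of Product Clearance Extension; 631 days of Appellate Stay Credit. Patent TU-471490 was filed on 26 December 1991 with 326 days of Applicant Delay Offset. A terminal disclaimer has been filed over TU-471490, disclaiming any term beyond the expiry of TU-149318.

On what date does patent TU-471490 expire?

February 4, 2016

Natural term of TU-471490:
  Base: filing + 25 years → 26 December 2016.
  Applicant Delay Offset: −326 days → 4 February 2016.
Expiry of referenced patent TU-149318:
  Base: filing + 25 years → 2 May 2015.
  Product Clearance Extension: 1606 days claimed exceeds the 654-day cap, so +654 days → 14 February 2017.
  Appellate Stay Credit: +631 days → 7 November 2018.
Terminal disclaimer: TU-471490 expires on the earlier of 4 February 2016 and 7 November 2018.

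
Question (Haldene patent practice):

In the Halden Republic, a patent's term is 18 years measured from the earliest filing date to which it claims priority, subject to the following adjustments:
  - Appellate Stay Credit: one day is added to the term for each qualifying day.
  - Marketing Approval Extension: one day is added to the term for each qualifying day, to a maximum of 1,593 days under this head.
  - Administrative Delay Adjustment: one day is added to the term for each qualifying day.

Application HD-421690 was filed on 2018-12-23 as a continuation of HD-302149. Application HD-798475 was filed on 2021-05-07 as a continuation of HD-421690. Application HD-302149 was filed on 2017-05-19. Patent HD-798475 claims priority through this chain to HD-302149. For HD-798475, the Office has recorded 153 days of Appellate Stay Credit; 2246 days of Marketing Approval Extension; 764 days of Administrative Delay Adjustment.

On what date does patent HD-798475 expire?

April 2, 2042

Earliest priority filing: 19 May 2017.
Base term: 19 May 2017 + 18 years → 19 May 2035.
Appellate Stay Credit: +153 days → 19 October 2035.
Marketing Approval Extension: 2246 days claimed exceeds the 1593-day cap, so +1593 days → 28 February 2040.
Administrative Delay Adjustment: +764 days → 2 April 2042.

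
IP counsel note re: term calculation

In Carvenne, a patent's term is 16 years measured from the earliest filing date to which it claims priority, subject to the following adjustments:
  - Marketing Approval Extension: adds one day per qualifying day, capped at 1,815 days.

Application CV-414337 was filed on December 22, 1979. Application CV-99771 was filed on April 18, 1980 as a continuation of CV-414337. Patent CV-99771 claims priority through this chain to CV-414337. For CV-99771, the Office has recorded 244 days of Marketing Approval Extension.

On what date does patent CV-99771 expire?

Earliest priority filing: 22 December 1979.
Base term: 22 December 1979 + 16 years → 22 December 1995.
Marketing Approval Extension: 244 days (within the 1815-day cap) → +244 days → 22 August 1996.

1996-08-22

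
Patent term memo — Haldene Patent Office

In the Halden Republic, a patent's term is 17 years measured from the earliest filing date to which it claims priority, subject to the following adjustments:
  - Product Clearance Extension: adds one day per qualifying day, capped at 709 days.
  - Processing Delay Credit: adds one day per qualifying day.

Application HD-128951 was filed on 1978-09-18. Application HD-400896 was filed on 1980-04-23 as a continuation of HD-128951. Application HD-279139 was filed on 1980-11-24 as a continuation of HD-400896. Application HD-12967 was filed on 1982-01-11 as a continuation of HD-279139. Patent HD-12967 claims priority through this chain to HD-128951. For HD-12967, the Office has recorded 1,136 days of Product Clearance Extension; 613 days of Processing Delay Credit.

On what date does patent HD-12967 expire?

1999-05-02

Earliest priority filing: 18 September 1978.
Base term: 18 September 1978 + 17 years → 18 September 1995.
Product Clearance Extension: 1136 days claimed exceeds the 709-day cap, so +709 days → 27 August 1997.
Processing Delay Credit: +613 days → 2 May 1999.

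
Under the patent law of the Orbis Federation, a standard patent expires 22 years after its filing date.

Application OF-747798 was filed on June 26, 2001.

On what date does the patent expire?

Filing date + 22 years → 26 June 2023.

June 26, 2023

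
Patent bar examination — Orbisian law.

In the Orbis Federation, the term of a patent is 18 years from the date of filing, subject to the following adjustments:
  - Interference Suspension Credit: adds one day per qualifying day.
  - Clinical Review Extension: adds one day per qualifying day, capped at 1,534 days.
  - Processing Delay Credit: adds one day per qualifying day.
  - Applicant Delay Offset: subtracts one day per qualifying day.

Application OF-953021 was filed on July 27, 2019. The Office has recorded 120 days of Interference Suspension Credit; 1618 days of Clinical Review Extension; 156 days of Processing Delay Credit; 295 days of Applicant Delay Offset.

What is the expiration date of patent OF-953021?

Base term: filing date + 18 years → 27 July 2037.
Interference Suspension Credit: +120 days → 24 November 2037.
Clinical Review Extension: 1618 days claimed exceeds the 1534-day cap, so +1534 days → 5 February 2042.
Processing Delay Credit: +156 days → 11 July 2042.
Applicant Delay Offset: −295 days → 19 September 2041.

September 19, 2041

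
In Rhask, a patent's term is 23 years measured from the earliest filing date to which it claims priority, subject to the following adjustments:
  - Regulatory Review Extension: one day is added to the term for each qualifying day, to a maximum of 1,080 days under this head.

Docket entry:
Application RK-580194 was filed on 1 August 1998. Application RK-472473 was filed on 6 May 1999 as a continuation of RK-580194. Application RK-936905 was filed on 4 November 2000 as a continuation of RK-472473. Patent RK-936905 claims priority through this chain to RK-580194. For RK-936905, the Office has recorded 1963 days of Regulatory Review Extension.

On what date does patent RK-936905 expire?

2024-07-16

Earliest priority filing: 1 August 1998.
Base term: 1 August 1998 + 23 years → 1 August 2021.
Regulatory Review Extension: 1963 days claimed exceeds the 1080-day cap, so +1080 days → 16 July 2024.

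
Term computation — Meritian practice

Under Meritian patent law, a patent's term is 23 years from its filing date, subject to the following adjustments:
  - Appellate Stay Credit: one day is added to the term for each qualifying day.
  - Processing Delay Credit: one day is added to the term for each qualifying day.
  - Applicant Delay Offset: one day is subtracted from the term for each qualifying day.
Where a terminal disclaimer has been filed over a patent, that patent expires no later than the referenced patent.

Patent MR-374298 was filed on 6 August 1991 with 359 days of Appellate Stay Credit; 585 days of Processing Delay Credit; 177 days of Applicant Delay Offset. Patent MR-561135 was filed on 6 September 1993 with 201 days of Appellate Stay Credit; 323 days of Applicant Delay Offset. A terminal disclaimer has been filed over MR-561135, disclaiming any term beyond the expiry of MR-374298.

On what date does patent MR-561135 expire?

Natural term of MR-561135:
  Base: filing + 23 years → 6 September 2016.
  Appellate Stay Credit: +201 days → 26 March 2017.
  Applicant Delay Offset: −323 days → 7 May 2016.
Expiry of referenced patent MR-374298:
  Base: filing + 23 years → 6 August 2014.
  Appellate Stay Credit: +359 days → 31 July 2015.
  Processing Delay Credit: +585 days → 7 March 2017.
  Applicant Delay Offset: −177 days → 11 September 2016.
Terminal disclaimer: MR-561135 expires on the earlier of 7 May 2016 and 11 September 2016.

2016-05-07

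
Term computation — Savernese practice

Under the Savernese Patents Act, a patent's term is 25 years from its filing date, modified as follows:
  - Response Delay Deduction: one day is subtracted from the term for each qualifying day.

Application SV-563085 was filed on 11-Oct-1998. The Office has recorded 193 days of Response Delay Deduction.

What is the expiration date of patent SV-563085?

Base term: filing date + 25 years → 11 October 2023.
Response Delay Deduction: −193 days → 1 April 2023.

2023-04-01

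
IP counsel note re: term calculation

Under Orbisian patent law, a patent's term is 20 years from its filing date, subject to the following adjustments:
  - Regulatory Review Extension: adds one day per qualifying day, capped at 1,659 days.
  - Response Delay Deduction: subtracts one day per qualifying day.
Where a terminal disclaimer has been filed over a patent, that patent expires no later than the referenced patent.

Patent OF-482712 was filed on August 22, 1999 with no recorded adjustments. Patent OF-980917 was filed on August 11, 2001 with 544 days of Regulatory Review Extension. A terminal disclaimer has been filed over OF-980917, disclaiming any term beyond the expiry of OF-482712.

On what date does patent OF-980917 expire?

Natural term of OF-980917:
  Base: filing + 20 years → 11 August 2021.
  Regulatory Review Extension: 544 days (within the 1659-day cap) → +544 days → 6 February 2023.
Expiry of referenced patent OF-482712:
  Base: filing + 20 years → 22 August 2019.
Terminal disclaimer: OF-980917 expires on the earlier of 6 February 2023 and 22 August 2019.

2019-08-22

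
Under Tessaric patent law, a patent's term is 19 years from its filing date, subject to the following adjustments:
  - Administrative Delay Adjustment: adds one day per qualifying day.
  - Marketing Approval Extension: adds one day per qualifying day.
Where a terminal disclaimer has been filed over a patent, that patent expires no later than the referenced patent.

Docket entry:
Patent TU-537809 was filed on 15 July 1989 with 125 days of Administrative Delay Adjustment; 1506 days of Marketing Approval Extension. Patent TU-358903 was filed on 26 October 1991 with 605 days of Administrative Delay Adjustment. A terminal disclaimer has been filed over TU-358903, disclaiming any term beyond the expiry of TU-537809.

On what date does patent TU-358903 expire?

June 22, 2012

Natural term of TU-358903:
  Base: filing + 19 years → 26 October 2010.
  Administrative Delay Adjustment: +605 days → 22 June 2012.
Expiry of referenced patent TU-537809:
  Base: filing + 19 years → 15 July 2008.
  Administrative Delay Adjustment: +125 days → 17 November 2008.
  Marketing Approval Extension: +1506 days → 1 January 2013.
Terminal disclaimer: TU-358903 expires on the earlier of 22 June 2012 and 1 January 2013.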